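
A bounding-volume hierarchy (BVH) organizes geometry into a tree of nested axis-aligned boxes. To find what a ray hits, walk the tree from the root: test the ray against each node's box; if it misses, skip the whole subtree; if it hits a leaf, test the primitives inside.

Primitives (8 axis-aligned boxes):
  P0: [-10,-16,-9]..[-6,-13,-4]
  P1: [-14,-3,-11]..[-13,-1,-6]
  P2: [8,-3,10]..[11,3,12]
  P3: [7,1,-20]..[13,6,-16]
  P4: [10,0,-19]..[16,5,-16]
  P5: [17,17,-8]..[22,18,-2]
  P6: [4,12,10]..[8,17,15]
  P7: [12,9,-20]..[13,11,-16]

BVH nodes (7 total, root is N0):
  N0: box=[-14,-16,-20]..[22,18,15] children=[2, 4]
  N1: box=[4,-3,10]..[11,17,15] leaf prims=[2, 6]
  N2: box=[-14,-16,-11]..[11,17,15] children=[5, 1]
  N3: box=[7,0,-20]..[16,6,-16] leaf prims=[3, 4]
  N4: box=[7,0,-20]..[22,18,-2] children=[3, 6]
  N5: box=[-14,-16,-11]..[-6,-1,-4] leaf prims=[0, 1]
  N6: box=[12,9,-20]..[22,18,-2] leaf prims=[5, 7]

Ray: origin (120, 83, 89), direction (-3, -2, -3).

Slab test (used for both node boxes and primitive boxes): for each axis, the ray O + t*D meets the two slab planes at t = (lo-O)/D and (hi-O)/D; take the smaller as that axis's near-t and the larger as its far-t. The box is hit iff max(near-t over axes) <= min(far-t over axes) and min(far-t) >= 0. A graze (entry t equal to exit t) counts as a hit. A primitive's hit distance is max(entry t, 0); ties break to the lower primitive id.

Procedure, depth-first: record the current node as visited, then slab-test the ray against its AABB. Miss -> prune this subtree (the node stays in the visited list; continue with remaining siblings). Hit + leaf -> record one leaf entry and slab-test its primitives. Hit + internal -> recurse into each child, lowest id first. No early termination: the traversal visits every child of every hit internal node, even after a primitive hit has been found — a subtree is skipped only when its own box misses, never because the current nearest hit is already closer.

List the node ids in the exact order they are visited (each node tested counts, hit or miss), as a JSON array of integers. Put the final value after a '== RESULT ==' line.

Traverse from the root:
N0 x:[98/3,134/3] y:[65/2,99/2] z:[74/3,109/3] -> hit [98/3,109/3], descend [2, 4]
  N2 x:[109/3,134/3] y:[33,99/2] z:[74/3,100/3] -> miss, prune
  N4 x:[98/3,113/3] y:[65/2,83/2] z:[91/3,109/3] -> hit [98/3,109/3], descend [3, 6]
    N3 x:[104/3,113/3] y:[77/2,83/2] z:[35,109/3] -> miss, prune
    N6 x:[98/3,36] y:[65/2,37] z:[91/3,109/3] -> hit [98/3,36] leaf, test {P5(miss), P7@t=36}

5 AABB tests over nodes [0, 2, 4, 3, 6]; 1 leaf entered; closest P7.

== RESULT ==
[0, 2, 4, 3, 6]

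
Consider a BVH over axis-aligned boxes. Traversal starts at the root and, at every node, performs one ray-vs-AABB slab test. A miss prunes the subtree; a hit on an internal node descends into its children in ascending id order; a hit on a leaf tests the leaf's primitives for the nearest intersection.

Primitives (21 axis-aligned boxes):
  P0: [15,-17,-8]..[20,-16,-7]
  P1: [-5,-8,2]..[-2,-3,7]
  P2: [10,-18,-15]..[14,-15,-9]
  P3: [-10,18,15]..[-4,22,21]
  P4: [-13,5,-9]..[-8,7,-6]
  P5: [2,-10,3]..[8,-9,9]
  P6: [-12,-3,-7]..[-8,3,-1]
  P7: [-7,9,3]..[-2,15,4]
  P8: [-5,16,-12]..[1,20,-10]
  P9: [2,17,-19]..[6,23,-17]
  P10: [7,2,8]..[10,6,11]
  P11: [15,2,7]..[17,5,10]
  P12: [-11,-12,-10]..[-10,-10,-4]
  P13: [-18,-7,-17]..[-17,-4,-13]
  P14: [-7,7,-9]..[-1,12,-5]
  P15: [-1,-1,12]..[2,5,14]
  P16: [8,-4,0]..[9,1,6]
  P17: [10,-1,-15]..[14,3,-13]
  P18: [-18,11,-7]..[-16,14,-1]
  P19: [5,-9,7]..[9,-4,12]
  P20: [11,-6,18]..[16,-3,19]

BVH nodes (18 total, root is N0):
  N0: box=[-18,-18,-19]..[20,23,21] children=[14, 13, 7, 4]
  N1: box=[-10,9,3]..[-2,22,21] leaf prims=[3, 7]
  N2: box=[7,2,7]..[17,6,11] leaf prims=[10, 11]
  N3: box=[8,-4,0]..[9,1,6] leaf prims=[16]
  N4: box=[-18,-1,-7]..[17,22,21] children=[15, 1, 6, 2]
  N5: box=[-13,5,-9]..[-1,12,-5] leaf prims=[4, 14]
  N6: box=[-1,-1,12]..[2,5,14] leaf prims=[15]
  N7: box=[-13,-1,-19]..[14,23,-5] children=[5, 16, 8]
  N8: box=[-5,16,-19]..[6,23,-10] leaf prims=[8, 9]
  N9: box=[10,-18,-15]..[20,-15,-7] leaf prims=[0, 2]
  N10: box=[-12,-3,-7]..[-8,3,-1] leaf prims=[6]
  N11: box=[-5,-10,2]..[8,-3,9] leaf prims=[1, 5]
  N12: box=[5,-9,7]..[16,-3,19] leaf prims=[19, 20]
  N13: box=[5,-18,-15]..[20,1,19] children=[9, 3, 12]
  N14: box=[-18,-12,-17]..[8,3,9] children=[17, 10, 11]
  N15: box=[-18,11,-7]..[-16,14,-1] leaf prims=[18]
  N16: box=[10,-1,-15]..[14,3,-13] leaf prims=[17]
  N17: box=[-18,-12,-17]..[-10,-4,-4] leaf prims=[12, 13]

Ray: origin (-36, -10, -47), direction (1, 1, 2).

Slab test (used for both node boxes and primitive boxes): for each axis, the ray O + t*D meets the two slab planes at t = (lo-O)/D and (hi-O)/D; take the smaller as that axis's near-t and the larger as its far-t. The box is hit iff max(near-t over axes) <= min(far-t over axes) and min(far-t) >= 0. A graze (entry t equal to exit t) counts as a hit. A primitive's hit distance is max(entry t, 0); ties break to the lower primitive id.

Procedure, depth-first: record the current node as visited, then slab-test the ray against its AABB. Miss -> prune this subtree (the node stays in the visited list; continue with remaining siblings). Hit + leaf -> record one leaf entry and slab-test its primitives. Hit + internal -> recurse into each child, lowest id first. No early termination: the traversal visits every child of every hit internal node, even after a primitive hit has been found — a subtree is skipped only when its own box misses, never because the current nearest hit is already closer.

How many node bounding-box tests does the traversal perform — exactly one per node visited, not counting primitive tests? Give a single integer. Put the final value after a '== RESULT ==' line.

Traverse from the root:
N0 x:[18,56] y:[-8,33] z:[14,34] -> hit [18,33], descend [4, 7, 13, 14]
  N4 x:[18,53] y:[9,32] z:[20,34] -> hit [20,32], descend [1, 2, 6, 15]
    N1 x:[26,34] y:[19,32] z:[25,34] -> hit [26,32] leaf, test {P3@t=31, P7(miss)}
    N2 x:[43,53] y:[12,16] z:[27,29] -> miss, prune
    N6 x:[35,38] y:[9,15] z:[59/2,61/2] -> miss, prune
    N15 x:[18,20] y:[21,24] z:[20,23] -> miss, prune
  N7 x:[23,50] y:[9,33] z:[14,21] -> miss, prune
  N13 x:[41,56] y:[-8,11] z:[16,33] -> miss, prune
  N14 x:[18,44] y:[-2,13] z:[15,28] -> miss, prune

9 AABB tests over nodes [0, 4, 1, 2, 6, 15, 7, 13, 14]; 1 leaf entered; closest P3.

== RESULT ==
9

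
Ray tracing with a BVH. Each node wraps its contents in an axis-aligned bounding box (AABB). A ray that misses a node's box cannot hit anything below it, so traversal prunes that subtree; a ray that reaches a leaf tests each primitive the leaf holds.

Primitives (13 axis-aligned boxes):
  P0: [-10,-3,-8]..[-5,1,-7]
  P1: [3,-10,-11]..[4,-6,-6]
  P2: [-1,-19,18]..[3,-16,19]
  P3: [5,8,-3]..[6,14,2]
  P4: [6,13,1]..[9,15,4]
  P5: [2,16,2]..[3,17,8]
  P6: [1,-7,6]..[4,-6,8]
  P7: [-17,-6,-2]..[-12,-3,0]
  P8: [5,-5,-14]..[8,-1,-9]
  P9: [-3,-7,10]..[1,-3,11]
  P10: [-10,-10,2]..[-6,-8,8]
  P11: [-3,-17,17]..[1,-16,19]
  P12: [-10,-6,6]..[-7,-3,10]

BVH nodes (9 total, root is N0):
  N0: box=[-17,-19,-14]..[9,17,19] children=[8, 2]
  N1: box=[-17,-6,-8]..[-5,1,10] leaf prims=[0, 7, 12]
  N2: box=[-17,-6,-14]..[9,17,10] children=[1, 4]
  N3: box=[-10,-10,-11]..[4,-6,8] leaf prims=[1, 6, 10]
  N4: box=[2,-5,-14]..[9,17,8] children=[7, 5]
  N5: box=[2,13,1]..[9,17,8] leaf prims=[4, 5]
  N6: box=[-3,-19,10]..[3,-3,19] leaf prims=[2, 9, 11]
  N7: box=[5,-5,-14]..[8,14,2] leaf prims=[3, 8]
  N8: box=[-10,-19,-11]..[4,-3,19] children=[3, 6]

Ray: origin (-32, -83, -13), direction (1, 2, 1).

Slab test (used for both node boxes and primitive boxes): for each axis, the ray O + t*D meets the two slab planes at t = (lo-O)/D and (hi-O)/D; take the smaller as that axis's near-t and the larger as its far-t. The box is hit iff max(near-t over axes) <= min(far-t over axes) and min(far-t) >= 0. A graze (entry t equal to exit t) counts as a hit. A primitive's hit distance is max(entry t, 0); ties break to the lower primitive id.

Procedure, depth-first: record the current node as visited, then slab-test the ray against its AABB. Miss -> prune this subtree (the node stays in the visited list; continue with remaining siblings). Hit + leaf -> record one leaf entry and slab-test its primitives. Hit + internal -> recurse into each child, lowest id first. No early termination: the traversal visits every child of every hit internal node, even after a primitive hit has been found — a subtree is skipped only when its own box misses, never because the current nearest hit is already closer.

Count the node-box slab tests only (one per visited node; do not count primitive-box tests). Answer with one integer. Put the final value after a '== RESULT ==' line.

Traverse from the root:
N0 x:[15,41] y:[32,50] z:[-1,32] -> hit [32,32], descend [2, 8]
  N2 x:[15,41] y:[77/2,50] z:[-1,23] -> miss, prune
  N8 x:[22,36] y:[32,40] z:[2,32] -> hit [32,32], descend [3, 6]
    N3 x:[22,36] y:[73/2,77/2] z:[2,21] -> miss, prune
    N6 x:[29,35] y:[32,40] z:[23,32] -> hit [32,32] leaf, test {P2@t=32, P9(miss), P11(miss)}

Summary -> nodes [0, 2, 8, 3, 6]; box-tests=5; leaf-entries=1; first=P2

== RESULT ==
5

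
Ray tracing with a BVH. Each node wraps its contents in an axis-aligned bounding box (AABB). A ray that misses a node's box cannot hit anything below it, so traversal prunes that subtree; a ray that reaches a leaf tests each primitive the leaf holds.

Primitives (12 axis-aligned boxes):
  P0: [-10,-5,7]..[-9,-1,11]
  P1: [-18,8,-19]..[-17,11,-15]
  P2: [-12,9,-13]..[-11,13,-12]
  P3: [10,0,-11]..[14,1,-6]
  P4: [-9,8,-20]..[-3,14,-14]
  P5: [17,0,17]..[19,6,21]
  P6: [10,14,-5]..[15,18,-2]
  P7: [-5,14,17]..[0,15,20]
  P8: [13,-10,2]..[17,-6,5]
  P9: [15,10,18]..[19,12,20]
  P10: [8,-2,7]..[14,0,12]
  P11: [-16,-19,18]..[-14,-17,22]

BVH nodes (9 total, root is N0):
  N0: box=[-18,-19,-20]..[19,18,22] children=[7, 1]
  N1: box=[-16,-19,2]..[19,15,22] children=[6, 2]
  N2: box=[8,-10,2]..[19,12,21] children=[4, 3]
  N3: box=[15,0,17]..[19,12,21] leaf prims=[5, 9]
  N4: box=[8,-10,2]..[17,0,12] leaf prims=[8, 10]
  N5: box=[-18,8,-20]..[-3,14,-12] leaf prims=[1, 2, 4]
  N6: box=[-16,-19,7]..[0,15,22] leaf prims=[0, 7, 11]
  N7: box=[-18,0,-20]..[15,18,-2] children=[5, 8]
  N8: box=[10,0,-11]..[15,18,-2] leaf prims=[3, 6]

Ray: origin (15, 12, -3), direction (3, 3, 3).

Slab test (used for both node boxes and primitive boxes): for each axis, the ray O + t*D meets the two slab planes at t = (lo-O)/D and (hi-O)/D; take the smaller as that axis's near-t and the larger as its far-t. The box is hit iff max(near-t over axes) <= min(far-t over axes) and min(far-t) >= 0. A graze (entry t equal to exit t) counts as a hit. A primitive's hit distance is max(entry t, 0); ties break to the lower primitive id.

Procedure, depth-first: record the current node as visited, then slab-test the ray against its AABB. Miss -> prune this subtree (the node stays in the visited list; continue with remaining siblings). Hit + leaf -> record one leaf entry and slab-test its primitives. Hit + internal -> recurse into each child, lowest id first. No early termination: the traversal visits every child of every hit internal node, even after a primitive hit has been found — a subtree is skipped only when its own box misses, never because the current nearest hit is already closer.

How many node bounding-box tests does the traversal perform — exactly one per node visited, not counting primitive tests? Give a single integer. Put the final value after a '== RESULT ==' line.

Trace the traversal:
N0 x:[-11,4/3] y:[-31/3,2] z:[-17/3,25/3] -> hit [-17/3,4/3], descend [1, 7]
  N1 x:[-31/3,4/3] y:[-31/3,1] z:[5/3,25/3] -> miss, prune
  N7 x:[-11,0] y:[-4,2] z:[-17/3,1/3] -> hit [-4,0], descend [5, 8]
    N5 x:[-11,-6] y:[-4/3,2/3] z:[-17/3,-3] -> miss, prune
    N8 x:[-5/3,0] y:[-4,2] z:[-8/3,1/3] -> hit [-5/3,0] leaf, test {P3(miss), P6(miss)}

Summary -> nodes [0, 1, 7, 5, 8]; box-tests=5; leaf-entries=1; first=miss

== RESULT ==
5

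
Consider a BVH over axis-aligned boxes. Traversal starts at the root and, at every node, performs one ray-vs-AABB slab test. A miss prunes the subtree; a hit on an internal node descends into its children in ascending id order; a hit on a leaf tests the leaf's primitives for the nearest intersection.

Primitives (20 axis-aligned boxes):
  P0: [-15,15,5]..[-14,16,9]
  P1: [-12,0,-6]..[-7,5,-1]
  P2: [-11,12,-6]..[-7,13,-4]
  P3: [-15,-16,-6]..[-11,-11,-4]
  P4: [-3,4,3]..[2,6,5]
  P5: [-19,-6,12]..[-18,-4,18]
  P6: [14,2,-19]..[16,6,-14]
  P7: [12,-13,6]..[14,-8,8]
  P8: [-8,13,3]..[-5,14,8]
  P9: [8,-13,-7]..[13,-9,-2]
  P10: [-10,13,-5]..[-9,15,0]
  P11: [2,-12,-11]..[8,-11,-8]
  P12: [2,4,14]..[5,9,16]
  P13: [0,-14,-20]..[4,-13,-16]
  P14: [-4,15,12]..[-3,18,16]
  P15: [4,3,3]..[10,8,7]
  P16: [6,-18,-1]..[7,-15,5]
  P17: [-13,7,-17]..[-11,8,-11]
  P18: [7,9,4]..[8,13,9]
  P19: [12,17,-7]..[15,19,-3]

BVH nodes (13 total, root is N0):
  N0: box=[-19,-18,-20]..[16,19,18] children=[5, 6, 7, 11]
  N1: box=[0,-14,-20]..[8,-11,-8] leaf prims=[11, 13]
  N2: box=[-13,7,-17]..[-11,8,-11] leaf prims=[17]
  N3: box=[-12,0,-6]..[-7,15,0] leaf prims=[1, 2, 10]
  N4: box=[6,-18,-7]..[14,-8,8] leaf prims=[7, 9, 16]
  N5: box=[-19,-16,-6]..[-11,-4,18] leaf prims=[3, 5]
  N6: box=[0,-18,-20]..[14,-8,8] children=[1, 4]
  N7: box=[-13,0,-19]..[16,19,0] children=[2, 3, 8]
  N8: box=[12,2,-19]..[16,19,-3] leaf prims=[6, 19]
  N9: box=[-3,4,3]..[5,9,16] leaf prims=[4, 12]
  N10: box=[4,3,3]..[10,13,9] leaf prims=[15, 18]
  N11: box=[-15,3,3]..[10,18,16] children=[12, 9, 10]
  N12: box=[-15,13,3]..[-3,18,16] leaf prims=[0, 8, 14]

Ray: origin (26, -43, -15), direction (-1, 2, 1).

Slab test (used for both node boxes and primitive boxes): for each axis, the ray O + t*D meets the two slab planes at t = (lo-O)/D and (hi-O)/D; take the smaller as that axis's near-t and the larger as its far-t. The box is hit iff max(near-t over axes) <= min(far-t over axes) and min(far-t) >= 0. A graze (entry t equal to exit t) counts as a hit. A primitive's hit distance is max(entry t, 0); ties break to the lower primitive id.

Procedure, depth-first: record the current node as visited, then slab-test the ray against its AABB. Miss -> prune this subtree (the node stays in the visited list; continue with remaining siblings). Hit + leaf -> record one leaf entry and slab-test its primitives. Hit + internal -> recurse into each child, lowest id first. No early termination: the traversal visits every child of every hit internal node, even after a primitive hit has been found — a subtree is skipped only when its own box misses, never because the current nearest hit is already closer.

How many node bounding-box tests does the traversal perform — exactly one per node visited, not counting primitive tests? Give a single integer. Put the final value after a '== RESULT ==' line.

Walk:
N0 x:[10,45] y:[25/2,31] z:[-5,33] -> hit [25/2,31], descend [5, 6, 7, 11]
  N5 x:[37,45] y:[27/2,39/2] z:[9,33] -> miss, prune
  N6 x:[12,26] y:[25/2,35/2] z:[-5,23] -> hit [25/2,35/2], descend [1, 4]
    N1 x:[18,26] y:[29/2,16] z:[-5,7] -> miss, prune
    N4 x:[12,20] y:[25/2,35/2] z:[8,23] -> hit [25/2,35/2] leaf, test {P7(miss), P9(miss), P16(miss)}
  N7 x:[10,39] y:[43/2,31] z:[-4,15] -> miss, prune
  N11 x:[16,41] y:[23,61/2] z:[18,31] -> hit [23,61/2], descend [9, 10, 12]
    N9 x:[21,29] y:[47/2,26] z:[18,31] -> hit [47/2,26] leaf, test {P4(miss), P12(miss)}
    N10 x:[16,22] y:[23,28] z:[18,24] -> miss, prune
    N12 x:[29,41] y:[28,61/2] z:[18,31] -> hit [29,61/2] leaf, test {P0(miss), P8(miss), P14@t=29}

order=[0, 5, 6, 1, 4, 7, 11, 9, 10, 12]  |boxes|=10  |leaves|=3  hit=P14

== RESULT ==
10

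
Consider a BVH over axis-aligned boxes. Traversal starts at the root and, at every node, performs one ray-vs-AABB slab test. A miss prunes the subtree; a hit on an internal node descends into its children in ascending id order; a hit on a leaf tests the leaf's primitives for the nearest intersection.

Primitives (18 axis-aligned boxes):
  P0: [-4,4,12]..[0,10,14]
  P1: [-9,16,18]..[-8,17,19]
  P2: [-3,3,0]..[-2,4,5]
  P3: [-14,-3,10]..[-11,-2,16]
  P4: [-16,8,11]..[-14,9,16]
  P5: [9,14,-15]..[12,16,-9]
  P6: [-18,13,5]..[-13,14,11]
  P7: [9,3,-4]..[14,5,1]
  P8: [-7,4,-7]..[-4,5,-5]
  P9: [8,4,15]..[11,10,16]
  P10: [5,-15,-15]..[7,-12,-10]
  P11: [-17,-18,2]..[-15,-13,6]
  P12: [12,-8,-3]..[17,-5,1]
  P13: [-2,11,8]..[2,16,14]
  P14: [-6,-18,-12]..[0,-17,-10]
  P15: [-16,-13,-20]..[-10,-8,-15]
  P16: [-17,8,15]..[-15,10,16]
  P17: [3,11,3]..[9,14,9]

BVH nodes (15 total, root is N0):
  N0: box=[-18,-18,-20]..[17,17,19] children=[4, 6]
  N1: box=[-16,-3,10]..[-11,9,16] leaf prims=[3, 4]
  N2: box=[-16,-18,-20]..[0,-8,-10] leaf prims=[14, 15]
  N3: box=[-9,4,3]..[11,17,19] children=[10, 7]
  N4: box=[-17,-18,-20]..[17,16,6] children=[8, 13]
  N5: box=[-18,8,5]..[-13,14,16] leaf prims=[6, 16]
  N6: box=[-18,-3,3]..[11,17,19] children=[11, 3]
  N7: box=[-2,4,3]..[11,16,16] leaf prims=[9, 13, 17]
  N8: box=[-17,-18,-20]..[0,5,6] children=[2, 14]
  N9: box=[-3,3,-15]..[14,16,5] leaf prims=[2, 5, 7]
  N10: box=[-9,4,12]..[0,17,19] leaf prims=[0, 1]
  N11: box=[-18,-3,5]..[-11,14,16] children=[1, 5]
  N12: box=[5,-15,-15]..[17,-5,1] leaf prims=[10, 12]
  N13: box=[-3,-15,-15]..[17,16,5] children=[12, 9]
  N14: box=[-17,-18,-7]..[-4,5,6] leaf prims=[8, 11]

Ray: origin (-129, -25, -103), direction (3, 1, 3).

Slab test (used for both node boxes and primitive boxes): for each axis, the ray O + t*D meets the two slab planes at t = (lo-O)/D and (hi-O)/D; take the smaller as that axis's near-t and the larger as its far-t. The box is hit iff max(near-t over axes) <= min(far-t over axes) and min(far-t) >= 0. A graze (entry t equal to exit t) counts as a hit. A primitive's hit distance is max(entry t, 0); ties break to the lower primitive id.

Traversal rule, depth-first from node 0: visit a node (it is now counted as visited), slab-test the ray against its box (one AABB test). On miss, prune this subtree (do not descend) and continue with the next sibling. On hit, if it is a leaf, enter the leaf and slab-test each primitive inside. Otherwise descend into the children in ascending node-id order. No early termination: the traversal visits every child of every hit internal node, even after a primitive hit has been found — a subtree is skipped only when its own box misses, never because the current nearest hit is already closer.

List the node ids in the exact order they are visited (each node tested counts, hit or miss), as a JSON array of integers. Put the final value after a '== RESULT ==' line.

Traverse from the root:
N0 x:[37,146/3] y:[7,42] z:[83/3,122/3] -> hit [37,122/3], descend [4, 6]
  N4 x:[112/3,146/3] y:[7,41] z:[83/3,109/3] -> miss, prune
  N6 x:[37,140/3] y:[22,42] z:[106/3,122/3] -> hit [37,122/3], descend [3, 11]
    N3 x:[40,140/3] y:[29,42] z:[106/3,122/3] -> hit [40,122/3], descend [7, 10]
      N7 x:[127/3,140/3] y:[29,41] z:[106/3,119/3] -> miss, prune
      N10 x:[40,43] y:[29,42] z:[115/3,122/3] -> hit [40,122/3] leaf, test {P0(miss), P1(miss)}
    N11 x:[37,118/3] y:[22,39] z:[36,119/3] -> hit [37,39], descend [1, 5]
      N1 x:[113/3,118/3] y:[22,34] z:[113/3,119/3] -> miss, prune
      N5 x:[37,116/3] y:[33,39] z:[36,119/3] -> hit [37,116/3] leaf, test {P6@t=38, P16(miss)}

9 AABB tests over nodes [0, 4, 6, 3, 7, 10, 11, 1, 5]; 2 leaves entered; closest P6.

== RESULT ==
[0, 4, 6, 3, 7, 10, 11, 1, 5]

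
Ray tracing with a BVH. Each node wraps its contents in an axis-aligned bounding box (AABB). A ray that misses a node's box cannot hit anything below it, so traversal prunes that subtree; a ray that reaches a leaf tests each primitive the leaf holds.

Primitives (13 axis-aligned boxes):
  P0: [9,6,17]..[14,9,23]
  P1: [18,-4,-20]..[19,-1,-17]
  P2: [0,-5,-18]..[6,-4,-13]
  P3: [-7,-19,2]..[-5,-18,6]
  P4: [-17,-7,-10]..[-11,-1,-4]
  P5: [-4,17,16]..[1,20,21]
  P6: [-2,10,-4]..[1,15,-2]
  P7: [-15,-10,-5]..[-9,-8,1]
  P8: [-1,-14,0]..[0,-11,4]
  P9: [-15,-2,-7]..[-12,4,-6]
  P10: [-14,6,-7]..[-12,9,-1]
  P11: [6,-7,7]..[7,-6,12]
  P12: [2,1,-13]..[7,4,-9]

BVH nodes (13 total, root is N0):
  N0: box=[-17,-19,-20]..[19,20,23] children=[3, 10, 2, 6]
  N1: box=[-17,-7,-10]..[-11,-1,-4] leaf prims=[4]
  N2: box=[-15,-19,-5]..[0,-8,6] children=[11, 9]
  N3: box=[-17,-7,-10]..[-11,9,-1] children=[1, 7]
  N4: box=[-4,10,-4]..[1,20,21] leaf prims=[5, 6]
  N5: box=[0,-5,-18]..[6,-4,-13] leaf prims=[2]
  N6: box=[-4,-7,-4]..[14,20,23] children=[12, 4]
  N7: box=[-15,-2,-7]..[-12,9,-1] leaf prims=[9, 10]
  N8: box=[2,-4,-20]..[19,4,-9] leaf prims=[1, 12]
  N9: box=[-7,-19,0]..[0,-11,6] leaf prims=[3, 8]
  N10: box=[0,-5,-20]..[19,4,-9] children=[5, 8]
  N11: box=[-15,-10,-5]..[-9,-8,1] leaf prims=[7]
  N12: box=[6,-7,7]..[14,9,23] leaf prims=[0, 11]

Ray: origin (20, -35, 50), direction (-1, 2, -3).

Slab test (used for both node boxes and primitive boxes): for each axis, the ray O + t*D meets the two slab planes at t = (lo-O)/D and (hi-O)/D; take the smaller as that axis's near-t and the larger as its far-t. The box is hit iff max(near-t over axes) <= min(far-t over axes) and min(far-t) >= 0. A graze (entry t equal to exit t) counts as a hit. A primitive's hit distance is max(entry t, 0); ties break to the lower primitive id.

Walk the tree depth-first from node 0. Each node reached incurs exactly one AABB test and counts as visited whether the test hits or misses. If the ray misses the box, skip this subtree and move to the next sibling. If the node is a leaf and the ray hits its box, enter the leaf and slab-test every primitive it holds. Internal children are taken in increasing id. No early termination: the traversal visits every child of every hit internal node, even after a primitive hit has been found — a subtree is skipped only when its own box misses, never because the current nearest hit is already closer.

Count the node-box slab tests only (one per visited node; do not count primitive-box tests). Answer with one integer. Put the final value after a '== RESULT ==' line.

Walk:
N0 x:[1,37] y:[8,55/2] z:[9,70/3] -> hit [9,70/3], descend [2, 3, 6, 10]
  N2 x:[20,35] y:[8,27/2] z:[44/3,55/3] -> miss, prune
  N3 x:[31,37] y:[14,22] z:[17,20] -> miss, prune
  N6 x:[6,24] y:[14,55/2] z:[9,18] -> hit [14,18], descend [4, 12]
    N4 x:[19,24] y:[45/2,55/2] z:[29/3,18] -> miss, prune
    N12 x:[6,14] y:[14,22] z:[9,43/3] -> hit [14,14] leaf, test {P0(miss), P11@t=14}
  N10 x:[1,20] y:[15,39/2] z:[59/3,70/3] -> miss, prune

Visited [0, 2, 3, 6, 4, 12, 10]. Tests: 7 box, 1 leaf. Nearest: P11.

== RESULT ==
7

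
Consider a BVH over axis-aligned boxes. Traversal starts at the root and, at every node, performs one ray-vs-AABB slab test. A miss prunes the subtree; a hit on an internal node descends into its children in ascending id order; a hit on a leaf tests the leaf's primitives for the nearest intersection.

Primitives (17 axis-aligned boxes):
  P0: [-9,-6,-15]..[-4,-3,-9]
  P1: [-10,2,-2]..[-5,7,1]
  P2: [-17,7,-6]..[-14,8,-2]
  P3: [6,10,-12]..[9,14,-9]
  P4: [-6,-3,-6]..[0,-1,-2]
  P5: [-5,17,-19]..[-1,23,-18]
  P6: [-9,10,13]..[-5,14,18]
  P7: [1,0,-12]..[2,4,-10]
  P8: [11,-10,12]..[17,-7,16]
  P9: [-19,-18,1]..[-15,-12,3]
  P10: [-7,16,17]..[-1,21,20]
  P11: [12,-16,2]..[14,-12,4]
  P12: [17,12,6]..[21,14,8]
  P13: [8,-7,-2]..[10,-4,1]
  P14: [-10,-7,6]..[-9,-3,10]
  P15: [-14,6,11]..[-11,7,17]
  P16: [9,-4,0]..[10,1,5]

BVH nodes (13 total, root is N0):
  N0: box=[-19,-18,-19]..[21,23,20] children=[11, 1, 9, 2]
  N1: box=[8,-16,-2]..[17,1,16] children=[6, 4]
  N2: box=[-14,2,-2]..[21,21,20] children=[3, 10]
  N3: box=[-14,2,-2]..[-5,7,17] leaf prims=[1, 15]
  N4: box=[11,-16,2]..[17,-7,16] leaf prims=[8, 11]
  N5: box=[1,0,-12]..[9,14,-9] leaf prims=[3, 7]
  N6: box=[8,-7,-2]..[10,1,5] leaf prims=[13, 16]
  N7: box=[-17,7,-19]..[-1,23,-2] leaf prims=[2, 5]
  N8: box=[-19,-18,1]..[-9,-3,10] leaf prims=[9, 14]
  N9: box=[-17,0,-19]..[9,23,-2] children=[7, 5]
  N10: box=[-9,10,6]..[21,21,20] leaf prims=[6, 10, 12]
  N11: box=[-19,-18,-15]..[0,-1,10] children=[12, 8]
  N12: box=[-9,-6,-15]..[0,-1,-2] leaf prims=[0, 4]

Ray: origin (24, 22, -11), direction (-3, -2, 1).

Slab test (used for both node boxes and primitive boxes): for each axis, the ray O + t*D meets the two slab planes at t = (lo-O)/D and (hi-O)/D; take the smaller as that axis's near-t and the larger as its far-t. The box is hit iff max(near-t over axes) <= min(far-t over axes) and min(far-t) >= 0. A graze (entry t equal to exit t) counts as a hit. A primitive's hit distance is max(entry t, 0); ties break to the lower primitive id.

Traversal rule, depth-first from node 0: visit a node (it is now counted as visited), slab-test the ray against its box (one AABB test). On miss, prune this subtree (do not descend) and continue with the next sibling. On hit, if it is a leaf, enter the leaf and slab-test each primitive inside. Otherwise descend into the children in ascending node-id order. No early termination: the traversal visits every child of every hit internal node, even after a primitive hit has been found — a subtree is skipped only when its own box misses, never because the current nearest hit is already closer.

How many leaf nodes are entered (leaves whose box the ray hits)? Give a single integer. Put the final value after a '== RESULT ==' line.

Traverse from the root:
N0 x:[1,43/3] y:[-1/2,20] z:[-8,31] -> hit [1,43/3], descend [1, 2, 9, 11]
  N1 x:[7/3,16/3] y:[21/2,19] z:[9,27] -> miss, prune
  N2 x:[1,38/3] y:[1/2,10] z:[9,31] -> hit [9,10], descend [3, 10]
    N3 x:[29/3,38/3] y:[15/2,10] z:[9,28] -> hit [29/3,10] leaf, test {P1@t=29/3, P15(miss)}
    N10 x:[1,11] y:[1/2,6] z:[17,31] -> miss, prune
  N9 x:[5,41/3] y:[-1/2,11] z:[-8,9] -> hit [5,9], descend [5, 7]
    N5 x:[5,23/3] y:[4,11] z:[-1,2] -> miss, prune
    N7 x:[25/3,41/3] y:[-1/2,15/2] z:[-8,9] -> miss, prune
  N11 x:[8,43/3] y:[23/2,20] z:[-4,21] -> hit [23/2,43/3], descend [8, 12]
    N8 x:[11,43/3] y:[25/2,20] z:[12,21] -> hit [25/2,43/3] leaf, test {P9(miss), P14(miss)}
    N12 x:[8,11] y:[23/2,14] z:[-4,9] -> miss, prune

Visited [0, 1, 2, 3, 10, 9, 5, 7, 11, 8, 12]. Tests: 11 box, 2 leaf. Nearest: P1.

== RESULT ==
2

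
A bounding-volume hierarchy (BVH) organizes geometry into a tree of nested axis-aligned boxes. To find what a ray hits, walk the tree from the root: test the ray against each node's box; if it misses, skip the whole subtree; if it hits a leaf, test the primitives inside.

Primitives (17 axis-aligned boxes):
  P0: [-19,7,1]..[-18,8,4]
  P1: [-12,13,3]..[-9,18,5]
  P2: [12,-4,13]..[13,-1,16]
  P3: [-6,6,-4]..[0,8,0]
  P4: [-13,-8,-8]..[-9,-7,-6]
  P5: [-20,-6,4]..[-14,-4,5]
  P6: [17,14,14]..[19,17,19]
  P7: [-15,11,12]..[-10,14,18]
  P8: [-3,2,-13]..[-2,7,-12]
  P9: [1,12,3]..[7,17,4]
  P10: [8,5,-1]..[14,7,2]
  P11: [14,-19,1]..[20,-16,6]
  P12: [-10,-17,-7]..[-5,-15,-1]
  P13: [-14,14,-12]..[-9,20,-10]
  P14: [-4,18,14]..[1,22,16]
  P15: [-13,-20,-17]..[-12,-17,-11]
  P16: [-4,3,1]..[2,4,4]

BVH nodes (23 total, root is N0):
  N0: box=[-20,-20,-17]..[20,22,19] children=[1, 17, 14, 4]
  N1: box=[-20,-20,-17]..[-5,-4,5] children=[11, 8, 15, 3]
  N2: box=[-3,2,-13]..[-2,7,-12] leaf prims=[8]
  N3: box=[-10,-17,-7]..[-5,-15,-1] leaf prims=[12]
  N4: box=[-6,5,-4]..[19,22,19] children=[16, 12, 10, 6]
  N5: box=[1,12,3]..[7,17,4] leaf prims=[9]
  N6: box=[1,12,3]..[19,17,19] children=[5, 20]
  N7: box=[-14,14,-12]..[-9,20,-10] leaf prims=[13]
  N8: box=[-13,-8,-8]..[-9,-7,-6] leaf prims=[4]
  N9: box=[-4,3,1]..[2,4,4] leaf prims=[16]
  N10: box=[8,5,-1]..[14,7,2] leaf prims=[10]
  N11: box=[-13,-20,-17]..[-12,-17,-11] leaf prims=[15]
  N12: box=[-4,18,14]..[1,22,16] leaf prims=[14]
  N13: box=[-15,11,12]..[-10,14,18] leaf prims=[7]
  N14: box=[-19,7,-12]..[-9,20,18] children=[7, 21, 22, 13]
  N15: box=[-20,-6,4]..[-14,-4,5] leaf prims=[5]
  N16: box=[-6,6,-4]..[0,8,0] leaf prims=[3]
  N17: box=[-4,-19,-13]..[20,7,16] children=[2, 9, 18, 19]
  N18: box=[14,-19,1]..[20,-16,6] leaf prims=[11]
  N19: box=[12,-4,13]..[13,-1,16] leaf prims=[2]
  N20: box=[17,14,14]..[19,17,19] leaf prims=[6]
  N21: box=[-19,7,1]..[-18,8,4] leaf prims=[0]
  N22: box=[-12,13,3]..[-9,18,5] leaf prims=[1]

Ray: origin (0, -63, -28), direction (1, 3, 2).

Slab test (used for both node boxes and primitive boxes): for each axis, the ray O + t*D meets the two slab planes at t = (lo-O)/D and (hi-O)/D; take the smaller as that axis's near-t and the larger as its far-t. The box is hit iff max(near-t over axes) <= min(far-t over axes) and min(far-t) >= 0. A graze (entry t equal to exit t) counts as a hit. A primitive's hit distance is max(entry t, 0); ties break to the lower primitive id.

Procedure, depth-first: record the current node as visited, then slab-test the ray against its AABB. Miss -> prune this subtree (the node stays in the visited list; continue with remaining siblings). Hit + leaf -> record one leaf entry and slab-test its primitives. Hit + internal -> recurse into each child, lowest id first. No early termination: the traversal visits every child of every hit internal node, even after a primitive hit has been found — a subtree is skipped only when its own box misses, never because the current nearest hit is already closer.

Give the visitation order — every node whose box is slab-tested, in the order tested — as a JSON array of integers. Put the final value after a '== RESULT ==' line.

Walk:
N0 x:[-20,20] y:[43/3,85/3] z:[11/2,47/2] -> hit [43/3,20], descend [1, 4, 14, 17]
  N1 x:[-20,-5] y:[43/3,59/3] z:[11/2,33/2] -> miss, prune
  N4 x:[-6,19] y:[68/3,85/3] z:[12,47/2] -> miss, prune
  N14 x:[-19,-9] y:[70/3,83/3] z:[8,23] -> miss, prune
  N17 x:[-4,20] y:[44/3,70/3] z:[15/2,22] -> hit [44/3,20], descend [2, 9, 18, 19]
    N2 x:[-3,-2] y:[65/3,70/3] z:[15/2,8] -> miss, prune
    N9 x:[-4,2] y:[22,67/3] z:[29/2,16] -> miss, prune
    N18 x:[14,20] y:[44/3,47/3] z:[29/2,17] -> hit [44/3,47/3] leaf, test {P11@t=44/3}
    N19 x:[12,13] y:[59/3,62/3] z:[41/2,22] -> miss, prune

9 AABB tests over nodes [0, 1, 4, 14, 17, 2, 9, 18, 19]; 1 leaf entered; closest P11.

== RESULT ==
[0, 1, 4, 14, 17, 2, 9, 18, 19]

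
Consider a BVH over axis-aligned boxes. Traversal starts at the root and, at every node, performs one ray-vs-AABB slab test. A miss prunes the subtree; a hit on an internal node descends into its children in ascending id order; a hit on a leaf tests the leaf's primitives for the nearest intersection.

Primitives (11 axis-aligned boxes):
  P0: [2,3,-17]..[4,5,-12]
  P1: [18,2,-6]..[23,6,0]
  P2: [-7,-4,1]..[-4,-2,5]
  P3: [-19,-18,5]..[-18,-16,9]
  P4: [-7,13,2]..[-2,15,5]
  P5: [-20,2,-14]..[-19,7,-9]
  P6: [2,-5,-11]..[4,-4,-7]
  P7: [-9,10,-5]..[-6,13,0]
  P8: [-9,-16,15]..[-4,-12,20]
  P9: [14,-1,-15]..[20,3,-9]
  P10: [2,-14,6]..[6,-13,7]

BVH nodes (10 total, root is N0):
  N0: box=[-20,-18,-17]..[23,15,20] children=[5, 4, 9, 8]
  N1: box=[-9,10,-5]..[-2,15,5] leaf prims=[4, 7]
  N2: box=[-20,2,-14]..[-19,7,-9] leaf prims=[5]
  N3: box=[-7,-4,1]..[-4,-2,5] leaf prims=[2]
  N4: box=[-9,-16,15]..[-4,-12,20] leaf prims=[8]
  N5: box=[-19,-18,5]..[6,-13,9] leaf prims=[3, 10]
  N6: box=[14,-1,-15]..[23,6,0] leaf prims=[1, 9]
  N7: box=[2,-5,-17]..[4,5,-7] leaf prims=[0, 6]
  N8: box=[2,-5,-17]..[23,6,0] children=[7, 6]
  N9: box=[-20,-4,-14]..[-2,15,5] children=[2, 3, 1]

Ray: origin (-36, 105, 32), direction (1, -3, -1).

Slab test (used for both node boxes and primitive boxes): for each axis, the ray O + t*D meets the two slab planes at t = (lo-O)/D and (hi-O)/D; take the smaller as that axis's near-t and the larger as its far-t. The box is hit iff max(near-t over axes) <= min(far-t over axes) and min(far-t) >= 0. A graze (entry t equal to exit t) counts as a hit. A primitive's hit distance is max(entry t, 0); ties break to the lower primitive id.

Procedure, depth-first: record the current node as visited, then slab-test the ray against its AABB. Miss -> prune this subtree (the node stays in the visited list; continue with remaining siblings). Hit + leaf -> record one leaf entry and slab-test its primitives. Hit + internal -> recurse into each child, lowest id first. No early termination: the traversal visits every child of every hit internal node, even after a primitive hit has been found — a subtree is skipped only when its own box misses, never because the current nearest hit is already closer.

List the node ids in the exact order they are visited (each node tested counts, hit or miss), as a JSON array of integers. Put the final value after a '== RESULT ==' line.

Walk:
N0 x:[16,59] y:[30,41] z:[12,49] -> hit [30,41], descend [4, 5, 8, 9]
  N4 x:[27,32] y:[39,121/3] z:[12,17] -> miss, prune
  N5 x:[17,42] y:[118/3,41] z:[23,27] -> miss, prune
  N8 x:[38,59] y:[33,110/3] z:[32,49] -> miss, prune
  N9 x:[16,34] y:[30,109/3] z:[27,46] -> hit [30,34], descend [1, 2, 3]
    N1 x:[27,34] y:[30,95/3] z:[27,37] -> hit [30,95/3] leaf, test {P4@t=30, P7(miss)}
    N2 x:[16,17] y:[98/3,103/3] z:[41,46] -> miss, prune
    N3 x:[29,32] y:[107/3,109/3] z:[27,31] -> miss, prune

Visited [0, 4, 5, 8, 9, 1, 2, 3]. Tests: 8 box, 1 leaf. Nearest: P4.

== RESULT ==
[0, 4, 5, 8, 9, 1, 2, 3]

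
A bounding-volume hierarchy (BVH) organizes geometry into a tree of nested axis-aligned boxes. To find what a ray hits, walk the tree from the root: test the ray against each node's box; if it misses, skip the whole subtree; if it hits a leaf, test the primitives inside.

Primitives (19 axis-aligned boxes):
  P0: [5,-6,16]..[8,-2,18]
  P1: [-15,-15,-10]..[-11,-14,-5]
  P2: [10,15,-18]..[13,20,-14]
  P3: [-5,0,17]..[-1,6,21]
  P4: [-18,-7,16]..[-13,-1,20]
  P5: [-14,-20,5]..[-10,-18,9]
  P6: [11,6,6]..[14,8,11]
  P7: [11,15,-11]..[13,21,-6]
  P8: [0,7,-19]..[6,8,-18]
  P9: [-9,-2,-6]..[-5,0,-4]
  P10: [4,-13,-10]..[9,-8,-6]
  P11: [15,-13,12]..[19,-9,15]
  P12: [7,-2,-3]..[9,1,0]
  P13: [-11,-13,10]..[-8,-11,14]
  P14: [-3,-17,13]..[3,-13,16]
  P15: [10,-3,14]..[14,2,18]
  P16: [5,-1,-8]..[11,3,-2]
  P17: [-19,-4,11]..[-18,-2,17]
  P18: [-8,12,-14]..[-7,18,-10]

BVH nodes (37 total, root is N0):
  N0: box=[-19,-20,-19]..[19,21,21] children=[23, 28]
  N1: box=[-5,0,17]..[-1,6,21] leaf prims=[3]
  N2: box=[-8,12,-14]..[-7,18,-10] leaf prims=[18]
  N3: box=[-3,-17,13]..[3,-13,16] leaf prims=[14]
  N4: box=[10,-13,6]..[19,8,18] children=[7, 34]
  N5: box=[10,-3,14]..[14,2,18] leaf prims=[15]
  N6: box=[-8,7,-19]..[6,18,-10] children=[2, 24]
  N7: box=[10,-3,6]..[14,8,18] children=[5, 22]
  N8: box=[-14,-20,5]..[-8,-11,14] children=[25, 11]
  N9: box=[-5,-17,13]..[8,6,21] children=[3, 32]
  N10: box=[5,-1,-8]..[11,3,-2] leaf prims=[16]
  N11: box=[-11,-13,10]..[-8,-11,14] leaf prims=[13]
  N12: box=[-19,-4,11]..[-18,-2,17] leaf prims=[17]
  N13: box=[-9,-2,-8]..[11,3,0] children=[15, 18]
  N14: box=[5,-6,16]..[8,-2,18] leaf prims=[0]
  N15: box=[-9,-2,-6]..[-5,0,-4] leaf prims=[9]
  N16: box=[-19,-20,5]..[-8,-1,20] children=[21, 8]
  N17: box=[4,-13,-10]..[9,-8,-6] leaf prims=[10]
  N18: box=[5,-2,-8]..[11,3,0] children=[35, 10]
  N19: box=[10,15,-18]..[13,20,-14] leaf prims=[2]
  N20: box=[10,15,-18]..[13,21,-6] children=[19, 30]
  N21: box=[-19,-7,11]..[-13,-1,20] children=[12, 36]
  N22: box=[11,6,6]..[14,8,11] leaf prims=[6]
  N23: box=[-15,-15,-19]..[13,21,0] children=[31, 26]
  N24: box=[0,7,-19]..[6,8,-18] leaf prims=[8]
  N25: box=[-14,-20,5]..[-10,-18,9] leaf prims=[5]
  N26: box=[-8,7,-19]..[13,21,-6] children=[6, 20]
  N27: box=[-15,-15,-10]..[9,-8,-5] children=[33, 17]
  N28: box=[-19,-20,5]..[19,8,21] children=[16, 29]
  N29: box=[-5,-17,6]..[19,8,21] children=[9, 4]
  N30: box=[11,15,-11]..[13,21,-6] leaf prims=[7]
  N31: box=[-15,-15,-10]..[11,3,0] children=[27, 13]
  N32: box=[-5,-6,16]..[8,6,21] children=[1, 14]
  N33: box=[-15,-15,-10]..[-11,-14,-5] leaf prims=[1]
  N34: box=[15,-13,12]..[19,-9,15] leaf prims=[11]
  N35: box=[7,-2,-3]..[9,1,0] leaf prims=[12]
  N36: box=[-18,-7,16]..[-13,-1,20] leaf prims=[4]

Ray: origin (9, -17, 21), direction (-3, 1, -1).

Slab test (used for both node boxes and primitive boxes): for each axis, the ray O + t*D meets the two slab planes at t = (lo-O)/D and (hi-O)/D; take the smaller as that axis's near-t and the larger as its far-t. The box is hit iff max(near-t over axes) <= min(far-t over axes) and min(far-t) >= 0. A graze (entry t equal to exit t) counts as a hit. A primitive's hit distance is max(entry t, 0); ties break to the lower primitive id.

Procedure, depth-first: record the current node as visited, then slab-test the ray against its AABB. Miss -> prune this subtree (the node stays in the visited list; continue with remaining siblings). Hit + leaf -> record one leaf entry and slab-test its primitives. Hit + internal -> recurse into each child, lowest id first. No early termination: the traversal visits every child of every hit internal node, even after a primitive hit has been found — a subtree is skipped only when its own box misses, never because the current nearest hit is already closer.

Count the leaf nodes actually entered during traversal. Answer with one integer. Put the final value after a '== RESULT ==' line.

Trace the traversal:
N0 x:[-10/3,28/3] y:[-3,38] z:[0,40] -> hit [0,28/3], descend [23, 28]
  N23 x:[-4/3,8] y:[2,38] z:[21,40] -> miss, prune
  N28 x:[-10/3,28/3] y:[-3,25] z:[0,16] -> hit [0,28/3], descend [16, 29]
    N16 x:[17/3,28/3] y:[-3,16] z:[1,16] -> hit [17/3,28/3], descend [8, 21]
      N8 x:[17/3,23/3] y:[-3,6] z:[7,16] -> miss, prune
      N21 x:[22/3,28/3] y:[10,16] z:[1,10] -> miss, prune
    N29 x:[-10/3,14/3] y:[0,25] z:[0,15] -> hit [0,14/3], descend [4, 9]
      N4 x:[-10/3,-1/3] y:[4,25] z:[3,15] -> miss, prune
      N9 x:[1/3,14/3] y:[0,23] z:[0,8] -> hit [1/3,14/3], descend [3, 32]
        N3 x:[2,4] y:[0,4] z:[5,8] -> miss, prune
        N32 x:[1/3,14/3] y:[11,23] z:[0,5] -> miss, prune

Summary -> nodes [0, 23, 28, 16, 8, 21, 29, 4, 9, 3, 32]; box-tests=11; leaf-entries=0; first=miss

== RESULT ==
0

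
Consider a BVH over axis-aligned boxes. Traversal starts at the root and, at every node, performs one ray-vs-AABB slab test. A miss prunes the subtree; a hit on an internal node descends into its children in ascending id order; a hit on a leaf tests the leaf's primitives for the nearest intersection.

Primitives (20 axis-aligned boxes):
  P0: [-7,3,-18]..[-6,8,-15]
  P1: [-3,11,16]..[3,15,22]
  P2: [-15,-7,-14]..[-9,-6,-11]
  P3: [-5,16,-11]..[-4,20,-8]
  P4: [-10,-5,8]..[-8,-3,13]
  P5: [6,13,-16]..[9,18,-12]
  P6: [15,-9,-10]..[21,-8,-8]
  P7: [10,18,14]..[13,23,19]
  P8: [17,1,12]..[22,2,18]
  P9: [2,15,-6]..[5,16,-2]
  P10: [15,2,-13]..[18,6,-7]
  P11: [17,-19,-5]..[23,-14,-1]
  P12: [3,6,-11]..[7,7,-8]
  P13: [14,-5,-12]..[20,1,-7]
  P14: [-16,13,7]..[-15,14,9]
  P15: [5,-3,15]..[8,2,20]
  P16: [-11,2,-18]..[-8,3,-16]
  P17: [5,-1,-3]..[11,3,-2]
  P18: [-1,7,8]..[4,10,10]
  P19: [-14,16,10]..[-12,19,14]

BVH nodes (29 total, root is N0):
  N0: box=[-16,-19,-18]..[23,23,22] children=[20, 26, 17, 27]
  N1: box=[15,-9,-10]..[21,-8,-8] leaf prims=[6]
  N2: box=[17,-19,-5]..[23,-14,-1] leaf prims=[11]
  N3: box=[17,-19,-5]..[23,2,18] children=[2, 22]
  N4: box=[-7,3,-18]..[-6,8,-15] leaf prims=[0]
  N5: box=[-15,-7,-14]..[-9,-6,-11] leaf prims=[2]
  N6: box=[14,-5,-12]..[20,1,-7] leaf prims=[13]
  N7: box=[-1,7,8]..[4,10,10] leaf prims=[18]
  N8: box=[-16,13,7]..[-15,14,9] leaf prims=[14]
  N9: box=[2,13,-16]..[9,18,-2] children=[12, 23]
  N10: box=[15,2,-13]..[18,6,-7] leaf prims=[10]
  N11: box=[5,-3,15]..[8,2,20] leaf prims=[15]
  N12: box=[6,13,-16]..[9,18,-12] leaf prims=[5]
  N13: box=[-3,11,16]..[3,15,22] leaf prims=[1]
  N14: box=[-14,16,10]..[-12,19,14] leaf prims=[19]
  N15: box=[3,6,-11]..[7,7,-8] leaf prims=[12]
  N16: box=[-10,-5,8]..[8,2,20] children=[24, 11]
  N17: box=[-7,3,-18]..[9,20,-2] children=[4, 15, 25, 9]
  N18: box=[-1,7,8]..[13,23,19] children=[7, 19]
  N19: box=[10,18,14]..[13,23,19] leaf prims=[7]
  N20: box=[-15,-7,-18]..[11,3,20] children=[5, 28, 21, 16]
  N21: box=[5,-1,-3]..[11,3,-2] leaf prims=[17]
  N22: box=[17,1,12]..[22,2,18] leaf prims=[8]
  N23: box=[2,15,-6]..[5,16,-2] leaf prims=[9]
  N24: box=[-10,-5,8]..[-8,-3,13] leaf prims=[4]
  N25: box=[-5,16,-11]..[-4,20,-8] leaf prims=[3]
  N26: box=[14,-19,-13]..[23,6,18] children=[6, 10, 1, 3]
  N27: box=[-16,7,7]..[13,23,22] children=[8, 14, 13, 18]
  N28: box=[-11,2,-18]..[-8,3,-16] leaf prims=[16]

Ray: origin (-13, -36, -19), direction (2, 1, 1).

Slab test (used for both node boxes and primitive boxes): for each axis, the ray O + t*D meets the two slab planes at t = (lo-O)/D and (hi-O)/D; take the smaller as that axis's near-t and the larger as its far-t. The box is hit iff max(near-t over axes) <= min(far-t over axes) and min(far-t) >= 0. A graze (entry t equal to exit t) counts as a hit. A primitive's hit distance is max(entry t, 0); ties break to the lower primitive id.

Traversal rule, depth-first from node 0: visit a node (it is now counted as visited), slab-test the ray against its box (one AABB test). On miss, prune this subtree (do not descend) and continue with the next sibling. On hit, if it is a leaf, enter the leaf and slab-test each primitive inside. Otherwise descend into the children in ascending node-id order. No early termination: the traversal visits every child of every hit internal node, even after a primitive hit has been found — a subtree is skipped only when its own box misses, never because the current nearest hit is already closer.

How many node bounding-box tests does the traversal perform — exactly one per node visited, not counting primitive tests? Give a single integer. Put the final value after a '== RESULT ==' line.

Trace the traversal:
N0 x:[-3/2,18] y:[17,59] z:[1,41] -> hit [17,18], descend [17, 20, 26, 27]
  N17 x:[3,11] y:[39,56] z:[1,17] -> miss, prune
  N20 x:[-1,12] y:[29,39] z:[1,39] -> miss, prune
  N26 x:[27/2,18] y:[17,42] z:[6,37] -> hit [17,18], descend [1, 3, 6, 10]
    N1 x:[14,17] y:[27,28] z:[9,11] -> miss, prune
    N3 x:[15,18] y:[17,38] z:[14,37] -> hit [17,18], descend [2, 22]
      N2 x:[15,18] y:[17,22] z:[14,18] -> hit [17,18] leaf, test {P11@t=17}
      N22 x:[15,35/2] y:[37,38] z:[31,37] -> miss, prune
    N6 x:[27/2,33/2] y:[31,37] z:[7,12] -> miss, prune
    N10 x:[14,31/2] y:[38,42] z:[6,12] -> miss, prune
  N27 x:[-3/2,13] y:[43,59] z:[26,41] -> miss, prune

order=[0, 17, 20, 26, 1, 3, 2, 22, 6, 10, 27]  |boxes|=11  |leaves|=1  hit=P11

== RESULT ==
11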